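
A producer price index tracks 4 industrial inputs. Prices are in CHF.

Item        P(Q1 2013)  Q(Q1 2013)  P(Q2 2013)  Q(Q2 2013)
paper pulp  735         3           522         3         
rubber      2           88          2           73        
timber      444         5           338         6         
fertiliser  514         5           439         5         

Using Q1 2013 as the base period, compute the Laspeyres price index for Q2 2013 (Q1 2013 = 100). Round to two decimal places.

Laspeyres price index uses base-period quantities as weights.
ΣP(Q2 2013)·Q(Q1 2013) = 522×3 + 2×88 + 338×5 + 439×5 = 1566 + 176 + 1690 + 2195 = 5627
ΣP(Q1 2013)·Q(Q1 2013) = 735×3 + 2×88 + 444×5 + 514×5 = 2205 + 176 + 2220 + 2570 = 7171
Index = 5627 / 7171 × 100 = 78.4688

78.47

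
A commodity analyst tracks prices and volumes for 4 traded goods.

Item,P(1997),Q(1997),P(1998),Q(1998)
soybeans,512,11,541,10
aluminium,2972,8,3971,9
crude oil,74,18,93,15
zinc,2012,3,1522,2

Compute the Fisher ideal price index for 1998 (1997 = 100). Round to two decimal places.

Laspeyres component (base-period weights):
ΣP(1998)Q(1997) = 541×11 + 3971×8 + 93×18 + 1522×3 = 5951 + 31768 + 1674 + 4566 = 43959
ΣP(1997)Q(1997) = 512×11 + 2972×8 + 74×18 + 2012×3 = 5632 + 23776 + 1332 + 6036 = 36776
L = 43959 / 36776 × 100 = 119.5318
Paasche component (current-period weights):
ΣP(1998)Q(1998) = 541×10 + 3971×9 + 93×15 + 1522×2 = 5410 + 35739 + 1395 + 3044 = 45588
ΣP(1997)Q(1998) = 512×10 + 2972×9 + 74×15 + 2012×2 = 5120 + 26748 + 1110 + 4024 = 37002
P = 45588 / 37002 × 100 = 123.2042
Fisher = √(L × P) = √(119.5318 × 123.2042) = 121.3541

121.35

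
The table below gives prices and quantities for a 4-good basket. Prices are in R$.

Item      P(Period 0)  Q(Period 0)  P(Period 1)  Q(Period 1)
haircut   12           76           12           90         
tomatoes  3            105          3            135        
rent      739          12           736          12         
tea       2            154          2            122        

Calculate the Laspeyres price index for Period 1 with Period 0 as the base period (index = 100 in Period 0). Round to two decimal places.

99.65

Laspeyres price index uses base-period quantities as weights.
ΣP(Period 1)·Q(Period 0) = 12×76 + 3×105 + 736×12 + 2×154 = 912 + 315 + 8832 + 308 = 10367
ΣP(Period 0)·Q(Period 0) = 12×76 + 3×105 + 739×12 + 2×154 = 912 + 315 + 8868 + 308 = 10403
Index = 10367 / 10403 × 100 = 99.6539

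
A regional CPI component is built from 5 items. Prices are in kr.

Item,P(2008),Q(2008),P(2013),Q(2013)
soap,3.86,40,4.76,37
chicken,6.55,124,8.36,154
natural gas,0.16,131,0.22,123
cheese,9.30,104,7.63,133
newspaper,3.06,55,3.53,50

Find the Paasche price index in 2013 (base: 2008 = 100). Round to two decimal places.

Paasche price index uses current-period quantities as weights.
ΣP(2013)·Q(2013) = 4.76×37 + 8.36×154 + 0.22×123 + 7.63×133 + 3.53×50 = 176.12 + 1287.44 + 27.06 + 1014.79 + 176.5 = 2681.91
ΣP(2008)·Q(2013) = 3.86×37 + 6.55×154 + 0.16×123 + 9.30×133 + 3.06×50 = 142.82 + 1008.7 + 19.68 + 1236.9 + 153 = 2561.1
Index = 2681.91 / 2561.1 × 100 = 104.7171

104.72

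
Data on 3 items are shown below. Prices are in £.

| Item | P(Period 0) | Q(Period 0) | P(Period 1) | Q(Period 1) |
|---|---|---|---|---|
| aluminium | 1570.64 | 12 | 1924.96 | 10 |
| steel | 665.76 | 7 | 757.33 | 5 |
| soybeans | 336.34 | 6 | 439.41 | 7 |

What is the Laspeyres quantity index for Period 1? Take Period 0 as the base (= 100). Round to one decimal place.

Laspeyres quantity index uses base-period prices as weights.
ΣP(Period 0)·Q(Period 1) = 1570.64×10 + 665.76×5 + 336.34×7 = 15706.4 + 3328.8 + 2354.38 = 21389.58
ΣP(Period 0)·Q(Period 0) = 1570.64×12 + 665.76×7 + 336.34×6 = 18847.68 + 4660.32 + 2018.04 = 25526.04
Index = 21389.58 / 25526.04 × 100 = 83.7951

83.8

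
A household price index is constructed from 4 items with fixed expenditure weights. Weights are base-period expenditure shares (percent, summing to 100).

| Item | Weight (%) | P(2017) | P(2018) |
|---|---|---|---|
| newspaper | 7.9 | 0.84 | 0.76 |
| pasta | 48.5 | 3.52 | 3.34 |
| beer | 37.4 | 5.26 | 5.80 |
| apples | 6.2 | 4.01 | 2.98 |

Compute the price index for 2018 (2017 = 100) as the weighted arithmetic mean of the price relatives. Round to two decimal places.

99.01

newspaper: 7.9 × (0.76/0.84) = 7.9 × 0.904762 = 7.1476
pasta: 48.5 × (3.34/3.52) = 48.5 × 0.948864 = 46.0199
beer: 37.4 × (5.80/5.26) = 37.4 × 1.102662 = 41.2395
apples: 6.2 × (2.98/4.01) = 6.2 × 0.743142 = 4.6075
Index = Σ wᵢ·(p₁ᵢ/p₀ᵢ) = 7.1476 + 46.0199 + 41.2395 + 4.6075 = 99.0145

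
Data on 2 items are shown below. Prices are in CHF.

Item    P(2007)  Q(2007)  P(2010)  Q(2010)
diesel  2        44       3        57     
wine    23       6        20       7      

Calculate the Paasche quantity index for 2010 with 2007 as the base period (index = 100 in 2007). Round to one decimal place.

123.4

Paasche quantity index uses current-period prices as weights.
ΣP(2010)·Q(2010) = 3×57 + 20×7 = 171 + 140 = 311
ΣP(2010)·Q(2007) = 3×44 + 20×6 = 132 + 120 = 252
Index = 311 / 252 × 100 = 123.4127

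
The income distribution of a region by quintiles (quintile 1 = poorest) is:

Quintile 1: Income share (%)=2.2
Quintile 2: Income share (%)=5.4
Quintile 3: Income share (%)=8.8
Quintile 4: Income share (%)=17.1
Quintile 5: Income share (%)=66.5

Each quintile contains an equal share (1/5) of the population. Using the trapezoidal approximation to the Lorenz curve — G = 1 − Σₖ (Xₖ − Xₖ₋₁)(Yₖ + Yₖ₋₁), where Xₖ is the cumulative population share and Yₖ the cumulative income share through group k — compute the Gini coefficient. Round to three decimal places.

0.561

Cumulative income shares Yₖ: 0.0220, 0.0760, 0.1640, 0.3350, 1.0000
Σ (Xₖ−Xₖ₋₁)(Yₖ+Yₖ₋₁) = (1/5)(0.0220+0.0000) + (1/5)(0.0760+0.0220) + (1/5)(0.1640+0.0760) + (1/5)(0.3350+0.1640) + (1/5)(1.0000+0.3350)
  = 0.0044 + 0.0196 + 0.0480 + 0.0998 + 0.2670 = 0.4388
G = 1 − 0.4388 = 0.5612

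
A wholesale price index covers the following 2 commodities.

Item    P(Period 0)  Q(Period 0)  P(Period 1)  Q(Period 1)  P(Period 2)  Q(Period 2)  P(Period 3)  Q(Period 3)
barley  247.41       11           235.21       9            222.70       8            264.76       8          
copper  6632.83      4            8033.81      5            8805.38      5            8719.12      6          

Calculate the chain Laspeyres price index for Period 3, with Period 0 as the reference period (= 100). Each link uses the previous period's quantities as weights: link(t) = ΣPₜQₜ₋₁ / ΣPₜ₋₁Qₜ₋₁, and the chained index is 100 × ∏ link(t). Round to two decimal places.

Link Period 0→Period 1:
ΣP(Period 1)Q(Period 0) = 235.21×11 + 8033.81×4 = 2587.31 + 32135.24 = 34722.55
ΣP(Period 0)Q(Period 0) = 247.41×11 + 6632.83×4 = 2721.51 + 26531.32 = 29252.83
link = 34722.55/29252.83 = 1.186981
Link Period 1→Period 2:
ΣP(Period 2)Q(Period 1) = 222.70×9 + 8805.38×5 = 2004.3 + 44026.9 = 46031.2
ΣP(Period 1)Q(Period 1) = 235.21×9 + 8033.81×5 = 2116.89 + 40169.05 = 42285.94
link = 46031.2/42285.94 = 1.088570
Link Period 2→Period 3:
ΣP(Period 3)Q(Period 2) = 264.76×8 + 8719.12×5 = 2118.08 + 43595.6 = 45713.68
ΣP(Period 2)Q(Period 2) = 222.70×8 + 8805.38×5 = 1781.6 + 44026.9 = 45808.5
link = 45713.68/45808.5 = 0.997930
Chained index = 100 × 1.186981 × 1.088570 × 0.997930 = 128.9437

128.94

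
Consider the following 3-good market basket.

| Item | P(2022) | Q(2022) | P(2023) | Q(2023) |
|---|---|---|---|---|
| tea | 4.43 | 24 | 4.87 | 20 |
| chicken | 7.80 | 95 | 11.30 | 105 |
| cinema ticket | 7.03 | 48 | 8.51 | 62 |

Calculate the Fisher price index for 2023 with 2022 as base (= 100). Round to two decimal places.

134.90

Laspeyres component (base-period weights):
ΣP(2023)Q(2022) = 4.87×24 + 11.30×95 + 8.51×48 = 116.88 + 1073.5 + 408.48 = 1598.86
ΣP(2022)Q(2022) = 4.43×24 + 7.80×95 + 7.03×48 = 106.32 + 741 + 337.44 = 1184.76
L = 1598.86 / 1184.76 × 100 = 134.9522
Paasche component (current-period weights):
ΣP(2023)Q(2023) = 4.87×20 + 11.30×105 + 8.51×62 = 97.4 + 1186.5 + 527.62 = 1811.52
ΣP(2022)Q(2023) = 4.43×20 + 7.80×105 + 7.03×62 = 88.6 + 819 + 435.86 = 1343.46
P = 1811.52 / 1343.46 × 100 = 134.8399
Fisher = √(L × P) = √(134.9522 × 134.8399) = 134.8960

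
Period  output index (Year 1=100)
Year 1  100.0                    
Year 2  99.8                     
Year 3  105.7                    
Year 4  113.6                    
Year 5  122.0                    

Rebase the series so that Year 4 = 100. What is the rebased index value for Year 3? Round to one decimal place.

Rebased(Year 3) = 105.7 / 113.6 × 100 = 93.0458

93.0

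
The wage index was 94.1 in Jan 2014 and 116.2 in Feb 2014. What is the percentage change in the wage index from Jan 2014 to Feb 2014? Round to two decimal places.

Change = (116.2 − 94.1) / 94.1 × 100
       = 22.1 / 94.1 × 100 = 23.4857%

23.49%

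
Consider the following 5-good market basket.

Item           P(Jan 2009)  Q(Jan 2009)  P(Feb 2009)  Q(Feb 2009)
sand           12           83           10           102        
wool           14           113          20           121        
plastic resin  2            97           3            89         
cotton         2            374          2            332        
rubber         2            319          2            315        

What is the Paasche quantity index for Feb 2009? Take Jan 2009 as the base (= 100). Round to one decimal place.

104.9

Paasche quantity index uses current-period prices as weights.
ΣP(Feb 2009)·Q(Feb 2009) = 10×102 + 20×121 + 3×89 + 2×332 + 2×315 = 1020 + 2420 + 267 + 664 + 630 = 5001
ΣP(Feb 2009)·Q(Jan 2009) = 10×83 + 20×113 + 3×97 + 2×374 + 2×319 = 830 + 2260 + 291 + 748 + 638 = 4767
Index = 5001 / 4767 × 100 = 104.9087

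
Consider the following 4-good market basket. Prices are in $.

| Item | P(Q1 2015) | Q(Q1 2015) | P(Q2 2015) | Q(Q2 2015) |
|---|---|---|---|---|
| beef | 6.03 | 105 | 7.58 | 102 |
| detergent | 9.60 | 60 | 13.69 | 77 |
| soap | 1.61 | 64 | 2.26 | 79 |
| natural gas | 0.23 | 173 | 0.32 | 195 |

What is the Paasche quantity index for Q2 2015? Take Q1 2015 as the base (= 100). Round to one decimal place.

113.8

Paasche quantity index uses current-period prices as weights.
ΣP(Q2 2015)·Q(Q2 2015) = 7.58×102 + 13.69×77 + 2.26×79 + 0.32×195 = 773.16 + 1054.13 + 178.54 + 62.4 = 2068.23
ΣP(Q2 2015)·Q(Q1 2015) = 7.58×105 + 13.69×60 + 2.26×64 + 0.32×173 = 795.9 + 821.4 + 144.64 + 55.36 = 1817.3
Index = 2068.23 / 1817.3 × 100 = 113.8078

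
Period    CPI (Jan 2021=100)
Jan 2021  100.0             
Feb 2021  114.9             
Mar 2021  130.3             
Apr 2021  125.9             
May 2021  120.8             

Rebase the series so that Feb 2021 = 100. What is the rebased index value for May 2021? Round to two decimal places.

Rebased(May 2021) = 120.8 / 114.9 × 100 = 105.1349

105.13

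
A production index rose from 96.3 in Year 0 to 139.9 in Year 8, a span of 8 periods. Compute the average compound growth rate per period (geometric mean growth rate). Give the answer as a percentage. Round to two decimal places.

4.78%

Growth factor = (139.9/96.3)^(1/8) = (1.452752)^(1/8) = 1.047789
Growth rate = 1.047789 − 1 = 0.047789 = 4.7789%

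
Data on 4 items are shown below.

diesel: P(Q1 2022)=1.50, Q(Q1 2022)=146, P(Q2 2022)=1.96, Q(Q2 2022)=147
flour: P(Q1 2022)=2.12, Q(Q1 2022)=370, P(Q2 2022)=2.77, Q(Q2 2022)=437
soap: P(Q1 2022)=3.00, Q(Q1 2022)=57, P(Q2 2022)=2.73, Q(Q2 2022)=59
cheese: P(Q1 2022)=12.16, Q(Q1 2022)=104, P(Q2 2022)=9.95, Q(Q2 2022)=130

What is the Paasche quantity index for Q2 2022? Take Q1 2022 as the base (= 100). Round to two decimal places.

Paasche quantity index uses current-period prices as weights.
ΣP(Q2 2022)·Q(Q2 2022) = 1.96×147 + 2.77×437 + 2.73×59 + 9.95×130 = 288.12 + 1210.49 + 161.07 + 1293.5 = 2953.18
ΣP(Q2 2022)·Q(Q1 2022) = 1.96×146 + 2.77×370 + 2.73×57 + 9.95×104 = 286.16 + 1024.9 + 155.61 + 1034.8 = 2501.47
Index = 2953.18 / 2501.47 × 100 = 118.0578

118.06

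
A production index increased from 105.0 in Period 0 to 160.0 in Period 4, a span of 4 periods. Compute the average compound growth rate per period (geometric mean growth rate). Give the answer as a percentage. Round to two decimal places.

Growth factor = (160.0/105.0)^(1/4) = (1.523810)^(1/4) = 1.111048
Growth rate = 1.111048 − 1 = 0.111048 = 11.1048%

11.10%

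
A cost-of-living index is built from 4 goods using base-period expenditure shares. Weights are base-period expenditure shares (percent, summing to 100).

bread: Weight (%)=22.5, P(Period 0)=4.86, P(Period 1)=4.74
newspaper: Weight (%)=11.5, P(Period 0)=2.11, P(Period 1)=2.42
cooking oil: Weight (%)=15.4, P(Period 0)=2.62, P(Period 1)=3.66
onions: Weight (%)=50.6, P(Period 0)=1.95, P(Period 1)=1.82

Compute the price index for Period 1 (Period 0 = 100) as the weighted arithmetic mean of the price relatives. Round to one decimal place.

103.9

bread: 22.5 × (4.74/4.86) = 22.5 × 0.975309 = 21.9444
newspaper: 11.5 × (2.42/2.11) = 11.5 × 1.146919 = 13.1896
cooking oil: 15.4 × (3.66/2.62) = 15.4 × 1.396947 = 21.5130
onions: 50.6 × (1.82/1.95) = 50.6 × 0.933333 = 47.2267
Index = Σ wᵢ·(p₁ᵢ/p₀ᵢ) = 21.9444 + 13.1896 + 21.5130 + 47.2267 = 103.8737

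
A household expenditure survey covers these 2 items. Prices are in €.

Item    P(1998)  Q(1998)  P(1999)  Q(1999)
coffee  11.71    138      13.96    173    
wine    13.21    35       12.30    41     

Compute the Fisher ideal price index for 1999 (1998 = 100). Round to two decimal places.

Laspeyres component (base-period weights):
ΣP(1999)Q(1998) = 13.96×138 + 12.30×35 = 1926.48 + 430.5 = 2356.98
ΣP(1998)Q(1998) = 11.71×138 + 13.21×35 = 1615.98 + 462.35 = 2078.33
L = 2356.98 / 2078.33 × 100 = 113.4074
Paasche component (current-period weights):
ΣP(1999)Q(1999) = 13.96×173 + 12.30×41 = 2415.08 + 504.3 = 2919.38
ΣP(1998)Q(1999) = 11.71×173 + 13.21×41 = 2025.83 + 541.61 = 2567.44
P = 2919.38 / 2567.44 × 100 = 113.7078
Fisher = √(L × P) = √(113.4074 × 113.7078) = 113.5575

113.56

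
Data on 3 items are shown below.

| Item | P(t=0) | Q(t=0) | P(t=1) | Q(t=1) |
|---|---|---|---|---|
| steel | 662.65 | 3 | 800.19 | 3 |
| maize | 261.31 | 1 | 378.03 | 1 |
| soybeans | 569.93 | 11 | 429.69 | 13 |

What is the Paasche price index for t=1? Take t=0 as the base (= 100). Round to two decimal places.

86.60

Paasche price index uses current-period quantities as weights.
ΣP(t=1)·Q(t=1) = 800.19×3 + 378.03×1 + 429.69×13 = 2400.57 + 378.03 + 5585.97 = 8364.57
ΣP(t=0)·Q(t=1) = 662.65×3 + 261.31×1 + 569.93×13 = 1987.95 + 261.31 + 7409.09 = 9658.35
Index = 8364.57 / 9658.35 × 100 = 86.6045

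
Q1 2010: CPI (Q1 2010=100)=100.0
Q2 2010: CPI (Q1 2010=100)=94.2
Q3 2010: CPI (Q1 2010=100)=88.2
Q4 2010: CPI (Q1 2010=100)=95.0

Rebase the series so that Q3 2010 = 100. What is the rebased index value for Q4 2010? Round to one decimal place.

Rebased(Q4 2010) = 95.0 / 88.2 × 100 = 107.7098

107.7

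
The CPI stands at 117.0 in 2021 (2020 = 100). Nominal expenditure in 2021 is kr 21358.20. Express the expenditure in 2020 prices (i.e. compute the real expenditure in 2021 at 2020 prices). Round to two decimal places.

18254.87

Real = Nominal ÷ (Index/100) = 21358.20 ÷ (117.0/100)
     = 21358.20 ÷ 1.170 = 18254.8718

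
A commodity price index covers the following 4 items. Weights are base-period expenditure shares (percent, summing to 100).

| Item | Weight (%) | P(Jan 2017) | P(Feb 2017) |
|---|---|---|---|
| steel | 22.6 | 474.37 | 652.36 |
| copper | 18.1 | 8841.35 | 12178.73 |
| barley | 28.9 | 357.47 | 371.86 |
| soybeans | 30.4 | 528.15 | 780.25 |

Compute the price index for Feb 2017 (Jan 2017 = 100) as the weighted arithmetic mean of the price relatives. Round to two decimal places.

steel: 22.6 × (652.36/474.37) = 22.6 × 1.375213 = 31.0798
copper: 18.1 × (12178.73/8841.35) = 18.1 × 1.377474 = 24.9323
barley: 28.9 × (371.86/357.47) = 28.9 × 1.040255 = 30.0634
soybeans: 30.4 × (780.25/528.15) = 30.4 × 1.477327 = 44.9107
Index = Σ wᵢ·(p₁ᵢ/p₀ᵢ) = 31.0798 + 24.9323 + 30.0634 + 44.9107 = 130.9862

130.99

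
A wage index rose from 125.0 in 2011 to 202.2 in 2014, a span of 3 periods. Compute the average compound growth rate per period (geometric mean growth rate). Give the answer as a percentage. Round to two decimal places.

17.39%

Growth factor = (202.2/125.0)^(1/3) = (1.617600)^(1/3) = 1.173880
Growth rate = 1.173880 − 1 = 0.173880 = 17.3880%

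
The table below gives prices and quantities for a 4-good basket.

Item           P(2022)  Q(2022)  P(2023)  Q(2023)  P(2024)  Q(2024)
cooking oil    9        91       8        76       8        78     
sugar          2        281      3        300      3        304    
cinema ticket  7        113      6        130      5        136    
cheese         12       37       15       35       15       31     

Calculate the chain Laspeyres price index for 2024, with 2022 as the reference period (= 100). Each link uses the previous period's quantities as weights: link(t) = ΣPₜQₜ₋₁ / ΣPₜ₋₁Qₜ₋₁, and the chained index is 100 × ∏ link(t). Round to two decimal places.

Link 2022→2023:
ΣP(2023)Q(2022) = 8×91 + 3×281 + 6×113 + 15×37 = 728 + 843 + 678 + 555 = 2804
ΣP(2022)Q(2022) = 9×91 + 2×281 + 7×113 + 12×37 = 819 + 562 + 791 + 444 = 2616
link = 2804/2616 = 1.071865
Link 2023→2024:
ΣP(2024)Q(2023) = 8×76 + 3×300 + 5×130 + 15×35 = 608 + 900 + 650 + 525 = 2683
ΣP(2023)Q(2023) = 8×76 + 3×300 + 6×130 + 15×35 = 608 + 900 + 780 + 525 = 2813
link = 2683/2813 = 0.953786
Chained index = 100 × 1.071865 × 0.953786 = 102.2330

102.23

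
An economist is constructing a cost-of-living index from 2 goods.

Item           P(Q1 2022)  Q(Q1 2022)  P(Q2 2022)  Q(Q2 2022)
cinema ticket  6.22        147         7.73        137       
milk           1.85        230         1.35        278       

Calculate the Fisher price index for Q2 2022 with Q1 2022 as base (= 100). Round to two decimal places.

Laspeyres component (base-period weights):
ΣP(Q2 2022)Q(Q1 2022) = 7.73×147 + 1.35×230 = 1136.31 + 310.5 = 1446.81
ΣP(Q1 2022)Q(Q1 2022) = 6.22×147 + 1.85×230 = 914.34 + 425.5 = 1339.84
L = 1446.81 / 1339.84 × 100 = 107.9838
Paasche component (current-period weights):
ΣP(Q2 2022)Q(Q2 2022) = 7.73×137 + 1.35×278 = 1059.01 + 375.3 = 1434.31
ΣP(Q1 2022)Q(Q2 2022) = 6.22×137 + 1.85×278 = 852.14 + 514.3 = 1366.44
P = 1434.31 / 1366.44 × 100 = 104.9669
Fisher = √(L × P) = √(107.9838 × 104.9669) = 106.4647

106.46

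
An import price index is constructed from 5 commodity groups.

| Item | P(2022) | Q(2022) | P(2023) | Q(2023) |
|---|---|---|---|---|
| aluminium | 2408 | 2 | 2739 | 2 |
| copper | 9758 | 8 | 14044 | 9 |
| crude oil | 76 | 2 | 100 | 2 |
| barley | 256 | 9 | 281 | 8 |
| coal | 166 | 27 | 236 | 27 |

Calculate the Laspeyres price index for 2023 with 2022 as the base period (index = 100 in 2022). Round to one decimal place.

141.3

Laspeyres price index uses base-period quantities as weights.
ΣP(2023)·Q(2022) = 2739×2 + 14044×8 + 100×2 + 281×9 + 236×27 = 5478 + 112352 + 200 + 2529 + 6372 = 126931
ΣP(2022)·Q(2022) = 2408×2 + 9758×8 + 76×2 + 256×9 + 166×27 = 4816 + 78064 + 152 + 2304 + 4482 = 89818
Index = 126931 / 89818 × 100 = 141.3202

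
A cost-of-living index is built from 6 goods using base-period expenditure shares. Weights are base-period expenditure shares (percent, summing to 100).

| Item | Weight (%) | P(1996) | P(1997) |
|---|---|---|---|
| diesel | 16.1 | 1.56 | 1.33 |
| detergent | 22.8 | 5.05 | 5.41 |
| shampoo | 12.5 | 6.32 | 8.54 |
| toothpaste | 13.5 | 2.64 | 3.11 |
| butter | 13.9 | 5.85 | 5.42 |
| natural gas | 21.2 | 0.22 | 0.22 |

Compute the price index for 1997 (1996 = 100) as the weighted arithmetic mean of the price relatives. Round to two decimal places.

diesel: 16.1 × (1.33/1.56) = 16.1 × 0.852564 = 13.7263
detergent: 22.8 × (5.41/5.05) = 22.8 × 1.071287 = 24.4253
shampoo: 12.5 × (8.54/6.32) = 12.5 × 1.351266 = 16.8908
toothpaste: 13.5 × (3.11/2.64) = 13.5 × 1.178030 = 15.9034
butter: 13.9 × (5.42/5.85) = 13.9 × 0.926496 = 12.8783
natural gas: 21.2 × (0.22/0.22) = 21.2 × 1.000000 = 21.2000
Index = Σ wᵢ·(p₁ᵢ/p₀ᵢ) = 13.7263 + 24.4253 + 16.8908 + 15.9034 + 12.8783 + 21.2000 = 105.0242

105.02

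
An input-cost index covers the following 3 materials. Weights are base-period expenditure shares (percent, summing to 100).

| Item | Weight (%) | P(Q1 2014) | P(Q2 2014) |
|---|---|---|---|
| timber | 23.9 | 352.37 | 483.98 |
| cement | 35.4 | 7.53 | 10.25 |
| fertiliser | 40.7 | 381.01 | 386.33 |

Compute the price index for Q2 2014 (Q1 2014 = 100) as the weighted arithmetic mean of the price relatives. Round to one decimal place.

122.3

timber: 23.9 × (483.98/352.37) = 23.9 × 1.373499 = 32.8266
cement: 35.4 × (10.25/7.53) = 35.4 × 1.361222 = 48.1873
fertiliser: 40.7 × (386.33/381.01) = 40.7 × 1.013963 = 41.2683
Index = Σ wᵢ·(p₁ᵢ/p₀ᵢ) = 32.8266 + 48.1873 + 41.2683 = 122.2822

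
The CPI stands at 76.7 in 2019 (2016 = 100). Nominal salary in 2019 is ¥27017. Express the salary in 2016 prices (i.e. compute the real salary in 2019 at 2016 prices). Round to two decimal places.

Real = Nominal ÷ (Index/100) = 27017 ÷ (76.7/100)
     = 27017 ÷ 0.767 = 35224.2503

35224.25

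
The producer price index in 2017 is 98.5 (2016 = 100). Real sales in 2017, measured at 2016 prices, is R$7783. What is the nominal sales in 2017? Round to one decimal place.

7666.3

Nominal = Real × (Index/100) = 7783 × (98.5/100)
        = 7783 × 0.985 = 7666.2550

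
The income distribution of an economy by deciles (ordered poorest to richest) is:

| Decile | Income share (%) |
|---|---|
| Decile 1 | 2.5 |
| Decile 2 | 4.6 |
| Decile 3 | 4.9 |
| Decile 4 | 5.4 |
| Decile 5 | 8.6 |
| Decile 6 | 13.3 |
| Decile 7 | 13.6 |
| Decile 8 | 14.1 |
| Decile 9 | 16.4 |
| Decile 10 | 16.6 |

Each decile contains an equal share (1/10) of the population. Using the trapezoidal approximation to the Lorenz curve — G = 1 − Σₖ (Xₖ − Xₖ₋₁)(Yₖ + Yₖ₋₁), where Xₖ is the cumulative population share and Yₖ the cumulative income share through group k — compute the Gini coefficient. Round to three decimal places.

Cumulative income shares Yₖ: 0.0250, 0.0710, 0.1200, 0.1740, 0.2600, 0.3930, 0.5290, 0.6700, 0.8340, 1.0000
Σ (Xₖ−Xₖ₋₁)(Yₖ+Yₖ₋₁) = (1/10)(0.0250+0.0000) + (1/10)(0.0710+0.0250) + (1/10)(0.1200+0.0710) + (1/10)(0.1740+0.1200) + (1/10)(0.2600+0.1740) + (1/10)(0.3930+0.2600) + (1/10)(0.5290+0.3930) + (1/10)(0.6700+0.5290) + (1/10)(0.8340+0.6700) + (1/10)(1.0000+0.8340)
  = 0.0025 + 0.0096 + 0.0191 + 0.0294 + 0.0434 + 0.0653 + 0.0922 + 0.1199 + 0.1504 + 0.1834 = 0.7152
G = 1 − 0.7152 = 0.2848

0.285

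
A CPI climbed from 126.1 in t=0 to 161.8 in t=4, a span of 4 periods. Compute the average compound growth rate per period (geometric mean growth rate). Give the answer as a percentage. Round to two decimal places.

Growth factor = (161.8/126.1)^(1/4) = (1.283109)^(1/4) = 1.064304
Growth rate = 1.064304 − 1 = 0.064304 = 6.4304%

6.43%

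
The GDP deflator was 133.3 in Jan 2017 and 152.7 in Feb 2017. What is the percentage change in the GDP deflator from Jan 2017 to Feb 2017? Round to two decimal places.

14.55%

Change = (152.7 − 133.3) / 133.3 × 100
       = 19.4 / 133.3 × 100 = 14.5536%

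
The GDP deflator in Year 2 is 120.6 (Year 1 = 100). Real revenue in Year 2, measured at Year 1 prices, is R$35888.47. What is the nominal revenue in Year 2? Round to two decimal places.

Nominal = Real × (Index/100) = 35888.47 × (120.6/100)
        = 35888.47 × 1.206 = 43281.4948

43281.49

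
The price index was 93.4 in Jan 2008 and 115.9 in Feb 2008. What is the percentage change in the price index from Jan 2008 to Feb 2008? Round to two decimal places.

Change = (115.9 − 93.4) / 93.4 × 100
       = 22.5 / 93.4 × 100 = 24.0899%

24.09%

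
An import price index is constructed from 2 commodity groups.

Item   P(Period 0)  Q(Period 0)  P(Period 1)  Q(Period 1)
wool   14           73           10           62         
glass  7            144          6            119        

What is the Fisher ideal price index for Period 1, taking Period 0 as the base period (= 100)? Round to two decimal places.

Laspeyres component (base-period weights):
ΣP(Period 1)Q(Period 0) = 10×73 + 6×144 = 730 + 864 = 1594
ΣP(Period 0)Q(Period 0) = 14×73 + 7×144 = 1022 + 1008 = 2030
L = 1594 / 2030 × 100 = 78.5222
Paasche component (current-period weights):
ΣP(Period 1)Q(Period 1) = 10×62 + 6×119 = 620 + 714 = 1334
ΣP(Period 0)Q(Period 1) = 14×62 + 7×119 = 868 + 833 = 1701
P = 1334 / 1701 × 100 = 78.4245
Fisher = √(L × P) = √(78.5222 × 78.4245) = 78.4733

78.47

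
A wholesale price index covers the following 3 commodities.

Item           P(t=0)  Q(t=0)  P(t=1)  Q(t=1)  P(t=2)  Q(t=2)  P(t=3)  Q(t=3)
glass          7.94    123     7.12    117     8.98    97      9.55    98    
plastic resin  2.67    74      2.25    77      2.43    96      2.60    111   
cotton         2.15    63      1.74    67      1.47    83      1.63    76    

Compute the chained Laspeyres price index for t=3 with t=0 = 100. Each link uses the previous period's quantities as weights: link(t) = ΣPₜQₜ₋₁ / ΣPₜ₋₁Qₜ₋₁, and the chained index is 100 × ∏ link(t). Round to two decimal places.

Link t=0→t=1:
ΣP(t=1)Q(t=0) = 7.12×123 + 2.25×74 + 1.74×63 = 875.76 + 166.5 + 109.62 = 1151.88
ΣP(t=0)Q(t=0) = 7.94×123 + 2.67×74 + 2.15×63 = 976.62 + 197.58 + 135.45 = 1309.65
link = 1151.88/1309.65 = 0.879533
Link t=1→t=2:
ΣP(t=2)Q(t=1) = 8.98×117 + 2.43×77 + 1.47×67 = 1050.66 + 187.11 + 98.49 = 1336.26
ΣP(t=1)Q(t=1) = 7.12×117 + 2.25×77 + 1.74×67 = 833.04 + 173.25 + 116.58 = 1122.87
link = 1336.26/1122.87 = 1.190040
Link t=2→t=3:
ΣP(t=3)Q(t=2) = 9.55×97 + 2.60×96 + 1.63×83 = 926.35 + 249.6 + 135.29 = 1311.24
ΣP(t=2)Q(t=2) = 8.98×97 + 2.43×96 + 1.47×83 = 871.06 + 233.28 + 122.01 = 1226.35
link = 1311.24/1226.35 = 1.069222
Chained index = 100 × 0.879533 × 1.190040 × 1.069222 = 111.9132

111.91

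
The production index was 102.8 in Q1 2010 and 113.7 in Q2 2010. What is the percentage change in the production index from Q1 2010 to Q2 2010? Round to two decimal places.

10.60%

Change = (113.7 − 102.8) / 102.8 × 100
       = 10.9 / 102.8 × 100 = 10.6031%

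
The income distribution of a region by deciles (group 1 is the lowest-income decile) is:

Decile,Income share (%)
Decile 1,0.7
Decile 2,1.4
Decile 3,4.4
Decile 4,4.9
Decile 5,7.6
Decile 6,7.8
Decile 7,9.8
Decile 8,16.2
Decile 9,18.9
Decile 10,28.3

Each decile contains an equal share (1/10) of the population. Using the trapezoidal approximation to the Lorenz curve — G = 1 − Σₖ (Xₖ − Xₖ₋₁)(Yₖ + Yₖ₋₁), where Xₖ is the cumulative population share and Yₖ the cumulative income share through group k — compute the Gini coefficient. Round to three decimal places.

0.445

Cumulative income shares Yₖ: 0.0070, 0.0210, 0.0650, 0.1140, 0.1900, 0.2680, 0.3660, 0.5280, 0.7170, 1.0000
Σ (Xₖ−Xₖ₋₁)(Yₖ+Yₖ₋₁) = (1/10)(0.0070+0.0000) + (1/10)(0.0210+0.0070) + (1/10)(0.0650+0.0210) + (1/10)(0.1140+0.0650) + (1/10)(0.1900+0.1140) + (1/10)(0.2680+0.1900) + (1/10)(0.3660+0.2680) + (1/10)(0.5280+0.3660) + (1/10)(0.7170+0.5280) + (1/10)(1.0000+0.7170)
  = 0.0007 + 0.0028 + 0.0086 + 0.0179 + 0.0304 + 0.0458 + 0.0634 + 0.0894 + 0.1245 + 0.1717 = 0.5552
G = 1 − 0.5552 = 0.4448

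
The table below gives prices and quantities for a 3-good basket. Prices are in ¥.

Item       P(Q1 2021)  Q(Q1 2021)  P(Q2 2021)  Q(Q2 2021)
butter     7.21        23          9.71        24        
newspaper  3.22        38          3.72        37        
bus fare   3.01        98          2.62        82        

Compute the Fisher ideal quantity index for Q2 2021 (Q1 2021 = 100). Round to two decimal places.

Laspeyres component (base-period weights):
ΣP(Q1 2021)Q(Q2 2021) = 7.21×24 + 3.22×37 + 3.01×82 = 173.04 + 119.14 + 246.82 = 539
ΣP(Q1 2021)Q(Q1 2021) = 7.21×23 + 3.22×38 + 3.01×98 = 165.83 + 122.36 + 294.98 = 583.17
L = 539 / 583.17 × 100 = 92.4259
Paasche component (current-period weights):
ΣP(Q2 2021)Q(Q2 2021) = 9.71×24 + 3.72×37 + 2.62×82 = 233.04 + 137.64 + 214.84 = 585.52
ΣP(Q2 2021)Q(Q1 2021) = 9.71×23 + 3.72×38 + 2.62×98 = 223.33 + 141.36 + 256.76 = 621.45
P = 585.52 / 621.45 × 100 = 94.2184
Fisher = √(L × P) = √(92.4259 × 94.2184) = 93.3178

93.32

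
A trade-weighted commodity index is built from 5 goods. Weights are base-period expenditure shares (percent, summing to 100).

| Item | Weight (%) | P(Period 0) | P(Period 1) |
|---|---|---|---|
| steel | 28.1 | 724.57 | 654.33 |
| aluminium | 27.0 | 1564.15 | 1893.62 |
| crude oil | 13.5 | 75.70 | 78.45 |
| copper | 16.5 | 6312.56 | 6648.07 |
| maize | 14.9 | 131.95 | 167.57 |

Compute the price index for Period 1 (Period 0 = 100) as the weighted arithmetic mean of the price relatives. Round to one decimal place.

108.4

steel: 28.1 × (654.33/724.57) = 28.1 × 0.903060 = 25.3760
aluminium: 27.0 × (1893.62/1564.15) = 27.0 × 1.210638 = 32.6872
crude oil: 13.5 × (78.45/75.70) = 13.5 × 1.036328 = 13.9904
copper: 16.5 × (6648.07/6312.56) = 16.5 × 1.053150 = 17.3770
maize: 14.9 × (167.57/131.95) = 14.9 × 1.269951 = 18.9223
Index = Σ wᵢ·(p₁ᵢ/p₀ᵢ) = 25.3760 + 32.6872 + 13.9904 + 17.3770 + 18.9223 = 108.3529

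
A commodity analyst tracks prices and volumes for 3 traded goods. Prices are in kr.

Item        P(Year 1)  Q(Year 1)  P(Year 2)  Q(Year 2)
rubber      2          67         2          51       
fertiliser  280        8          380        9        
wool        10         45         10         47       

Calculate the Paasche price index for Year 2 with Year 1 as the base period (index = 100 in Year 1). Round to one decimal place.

Paasche price index uses current-period quantities as weights.
ΣP(Year 2)·Q(Year 2) = 2×51 + 380×9 + 10×47 = 102 + 3420 + 470 = 3992
ΣP(Year 1)·Q(Year 2) = 2×51 + 280×9 + 10×47 = 102 + 2520 + 470 = 3092
Index = 3992 / 3092 × 100 = 129.1074

129.1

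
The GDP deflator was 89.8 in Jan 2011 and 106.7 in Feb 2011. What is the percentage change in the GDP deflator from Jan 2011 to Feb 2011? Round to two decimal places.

Change = (106.7 − 89.8) / 89.8 × 100
       = 16.9 / 89.8 × 100 = 18.8196%

18.82%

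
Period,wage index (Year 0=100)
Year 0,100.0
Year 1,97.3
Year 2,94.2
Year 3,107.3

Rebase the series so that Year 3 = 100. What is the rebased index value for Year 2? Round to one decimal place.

87.8

Rebased(Year 2) = 94.2 / 107.3 × 100 = 87.7912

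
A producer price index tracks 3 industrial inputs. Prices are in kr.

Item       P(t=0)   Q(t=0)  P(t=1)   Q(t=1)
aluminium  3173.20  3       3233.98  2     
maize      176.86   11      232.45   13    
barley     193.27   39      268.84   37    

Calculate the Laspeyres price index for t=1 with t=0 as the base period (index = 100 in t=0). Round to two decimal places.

Laspeyres price index uses base-period quantities as weights.
ΣP(t=1)·Q(t=0) = 3233.98×3 + 232.45×11 + 268.84×39 = 9701.94 + 2556.95 + 10484.76 = 22743.65
ΣP(t=0)·Q(t=0) = 3173.20×3 + 176.86×11 + 193.27×39 = 9519.6 + 1945.46 + 7537.53 = 19002.59
Index = 22743.65 / 19002.59 × 100 = 119.6871

119.69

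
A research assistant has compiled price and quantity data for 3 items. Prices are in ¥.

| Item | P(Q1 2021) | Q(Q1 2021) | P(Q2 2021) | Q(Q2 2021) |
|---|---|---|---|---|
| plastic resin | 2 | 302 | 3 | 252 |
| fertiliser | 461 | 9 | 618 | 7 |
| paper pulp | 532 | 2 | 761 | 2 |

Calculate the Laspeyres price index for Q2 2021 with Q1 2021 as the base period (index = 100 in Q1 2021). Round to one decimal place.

Laspeyres price index uses base-period quantities as weights.
ΣP(Q2 2021)·Q(Q1 2021) = 3×302 + 618×9 + 761×2 = 906 + 5562 + 1522 = 7990
ΣP(Q1 2021)·Q(Q1 2021) = 2×302 + 461×9 + 532×2 = 604 + 4149 + 1064 = 5817
Index = 7990 / 5817 × 100 = 137.3560

137.4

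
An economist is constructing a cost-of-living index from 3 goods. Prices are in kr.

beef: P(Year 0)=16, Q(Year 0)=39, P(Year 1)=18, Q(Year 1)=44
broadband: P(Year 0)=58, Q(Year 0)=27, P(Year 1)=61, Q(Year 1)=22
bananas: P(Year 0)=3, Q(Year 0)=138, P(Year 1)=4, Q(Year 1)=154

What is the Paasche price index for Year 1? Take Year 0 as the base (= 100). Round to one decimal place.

Paasche price index uses current-period quantities as weights.
ΣP(Year 1)·Q(Year 1) = 18×44 + 61×22 + 4×154 = 792 + 1342 + 616 = 2750
ΣP(Year 0)·Q(Year 1) = 16×44 + 58×22 + 3×154 = 704 + 1276 + 462 = 2442
Index = 2750 / 2442 × 100 = 112.6126

112.6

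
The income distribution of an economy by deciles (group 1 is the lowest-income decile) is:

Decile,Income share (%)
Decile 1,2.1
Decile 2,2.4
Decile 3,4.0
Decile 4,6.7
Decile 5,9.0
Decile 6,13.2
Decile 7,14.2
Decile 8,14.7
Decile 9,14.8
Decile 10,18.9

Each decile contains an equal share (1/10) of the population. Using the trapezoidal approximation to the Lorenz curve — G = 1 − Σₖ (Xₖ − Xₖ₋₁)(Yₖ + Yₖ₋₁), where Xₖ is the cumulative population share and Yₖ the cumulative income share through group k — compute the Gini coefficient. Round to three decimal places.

Cumulative income shares Yₖ: 0.0210, 0.0450, 0.0850, 0.1520, 0.2420, 0.3740, 0.5160, 0.6630, 0.8110, 1.0000
Σ (Xₖ−Xₖ₋₁)(Yₖ+Yₖ₋₁) = (1/10)(0.0210+0.0000) + (1/10)(0.0450+0.0210) + (1/10)(0.0850+0.0450) + (1/10)(0.1520+0.0850) + (1/10)(0.2420+0.1520) + (1/10)(0.3740+0.2420) + (1/10)(0.5160+0.3740) + (1/10)(0.6630+0.5160) + (1/10)(0.8110+0.6630) + (1/10)(1.0000+0.8110)
  = 0.0021 + 0.0066 + 0.0130 + 0.0237 + 0.0394 + 0.0616 + 0.0890 + 0.1179 + 0.1474 + 0.1811 = 0.6818
G = 1 − 0.6818 = 0.3182

0.318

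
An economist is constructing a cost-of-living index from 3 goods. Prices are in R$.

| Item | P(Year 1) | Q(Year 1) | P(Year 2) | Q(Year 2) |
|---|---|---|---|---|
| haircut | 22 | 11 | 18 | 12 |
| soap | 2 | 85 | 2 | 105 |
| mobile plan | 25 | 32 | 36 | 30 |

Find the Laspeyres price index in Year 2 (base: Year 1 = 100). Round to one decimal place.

125.4

Laspeyres price index uses base-period quantities as weights.
ΣP(Year 2)·Q(Year 1) = 18×11 + 2×85 + 36×32 = 198 + 170 + 1152 = 1520
ΣP(Year 1)·Q(Year 1) = 22×11 + 2×85 + 25×32 = 242 + 170 + 800 = 1212
Index = 1520 / 1212 × 100 = 125.4125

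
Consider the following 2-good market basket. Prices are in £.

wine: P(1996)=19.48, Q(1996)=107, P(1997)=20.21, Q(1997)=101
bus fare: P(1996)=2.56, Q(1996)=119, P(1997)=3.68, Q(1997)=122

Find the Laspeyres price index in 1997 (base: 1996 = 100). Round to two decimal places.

Laspeyres price index uses base-period quantities as weights.
ΣP(1997)·Q(1996) = 20.21×107 + 3.68×119 = 2162.47 + 437.92 = 2600.39
ΣP(1996)·Q(1996) = 19.48×107 + 2.56×119 = 2084.36 + 304.64 = 2389
Index = 2600.39 / 2389 × 100 = 108.8485

108.85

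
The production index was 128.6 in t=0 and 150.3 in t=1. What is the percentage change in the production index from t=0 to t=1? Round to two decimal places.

16.87%

Change = (150.3 − 128.6) / 128.6 × 100
       = 21.7 / 128.6 × 100 = 16.8740%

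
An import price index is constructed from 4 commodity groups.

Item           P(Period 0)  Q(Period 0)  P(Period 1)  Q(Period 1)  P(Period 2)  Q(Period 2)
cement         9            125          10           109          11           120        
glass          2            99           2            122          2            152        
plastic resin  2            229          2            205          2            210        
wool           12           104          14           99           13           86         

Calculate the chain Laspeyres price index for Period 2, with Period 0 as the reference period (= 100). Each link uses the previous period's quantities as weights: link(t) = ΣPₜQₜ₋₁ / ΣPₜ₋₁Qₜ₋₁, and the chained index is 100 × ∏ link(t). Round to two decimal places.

111.35

Link Period 0→Period 1:
ΣP(Period 1)Q(Period 0) = 10×125 + 2×99 + 2×229 + 14×104 = 1250 + 198 + 458 + 1456 = 3362
ΣP(Period 0)Q(Period 0) = 9×125 + 2×99 + 2×229 + 12×104 = 1125 + 198 + 458 + 1248 = 3029
link = 3362/3029 = 1.109937
Link Period 1→Period 2:
ΣP(Period 2)Q(Period 1) = 11×109 + 2×122 + 2×205 + 13×99 = 1199 + 244 + 410 + 1287 = 3140
ΣP(Period 1)Q(Period 1) = 10×109 + 2×122 + 2×205 + 14×99 = 1090 + 244 + 410 + 1386 = 3130
link = 3140/3130 = 1.003195
Chained index = 100 × 1.109937 × 1.003195 = 111.3483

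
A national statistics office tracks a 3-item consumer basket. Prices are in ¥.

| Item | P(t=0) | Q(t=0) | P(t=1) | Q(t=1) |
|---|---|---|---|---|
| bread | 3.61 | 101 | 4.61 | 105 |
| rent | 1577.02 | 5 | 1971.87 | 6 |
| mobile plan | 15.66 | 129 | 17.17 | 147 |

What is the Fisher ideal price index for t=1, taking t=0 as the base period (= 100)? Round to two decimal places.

Laspeyres component (base-period weights):
ΣP(t=1)Q(t=0) = 4.61×101 + 1971.87×5 + 17.17×129 = 465.61 + 9859.35 + 2214.93 = 12539.89
ΣP(t=0)Q(t=0) = 3.61×101 + 1577.02×5 + 15.66×129 = 364.61 + 7885.1 + 2020.14 = 10269.85
L = 12539.89 / 10269.85 × 100 = 122.1039
Paasche component (current-period weights):
ΣP(t=1)Q(t=1) = 4.61×105 + 1971.87×6 + 17.17×147 = 484.05 + 11831.22 + 2523.99 = 14839.26
ΣP(t=0)Q(t=1) = 3.61×105 + 1577.02×6 + 15.66×147 = 379.05 + 9462.12 + 2302.02 = 12143.19
P = 14839.26 / 12143.19 × 100 = 122.2023
Fisher = √(L × P) = √(122.1039 × 122.2023) = 122.1531

122.15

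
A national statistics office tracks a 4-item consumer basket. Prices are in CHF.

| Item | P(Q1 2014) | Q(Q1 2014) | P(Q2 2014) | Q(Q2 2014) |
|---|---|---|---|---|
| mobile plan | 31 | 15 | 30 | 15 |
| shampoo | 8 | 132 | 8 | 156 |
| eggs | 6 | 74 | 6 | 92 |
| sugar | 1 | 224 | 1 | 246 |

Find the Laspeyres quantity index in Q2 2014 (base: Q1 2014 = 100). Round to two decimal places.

Laspeyres quantity index uses base-period prices as weights.
ΣP(Q1 2014)·Q(Q2 2014) = 31×15 + 8×156 + 6×92 + 1×246 = 465 + 1248 + 552 + 246 = 2511
ΣP(Q1 2014)·Q(Q1 2014) = 31×15 + 8×132 + 6×74 + 1×224 = 465 + 1056 + 444 + 224 = 2189
Index = 2511 / 2189 × 100 = 114.7099

114.71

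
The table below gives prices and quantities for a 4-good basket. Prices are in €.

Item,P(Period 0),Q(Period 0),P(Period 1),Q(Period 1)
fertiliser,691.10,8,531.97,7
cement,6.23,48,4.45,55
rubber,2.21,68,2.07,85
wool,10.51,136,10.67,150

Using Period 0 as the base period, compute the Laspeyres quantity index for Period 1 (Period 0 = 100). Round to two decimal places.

Laspeyres quantity index uses base-period prices as weights.
ΣP(Period 0)·Q(Period 1) = 691.10×7 + 6.23×55 + 2.21×85 + 10.51×150 = 4837.7 + 342.65 + 187.85 + 1576.5 = 6944.7
ΣP(Period 0)·Q(Period 0) = 691.10×8 + 6.23×48 + 2.21×68 + 10.51×136 = 5528.8 + 299.04 + 150.28 + 1429.36 = 7407.48
Index = 6944.7 / 7407.48 × 100 = 93.7525

93.75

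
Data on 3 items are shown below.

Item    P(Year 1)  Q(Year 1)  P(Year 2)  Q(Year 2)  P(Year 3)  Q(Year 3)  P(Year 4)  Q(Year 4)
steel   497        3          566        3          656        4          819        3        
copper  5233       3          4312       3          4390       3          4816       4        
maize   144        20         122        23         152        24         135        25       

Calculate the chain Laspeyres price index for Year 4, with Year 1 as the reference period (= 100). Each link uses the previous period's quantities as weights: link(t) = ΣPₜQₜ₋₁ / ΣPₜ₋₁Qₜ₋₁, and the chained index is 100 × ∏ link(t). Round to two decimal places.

98.01

Link Year 1→Year 2:
ΣP(Year 2)Q(Year 1) = 566×3 + 4312×3 + 122×20 = 1698 + 12936 + 2440 = 17074
ΣP(Year 1)Q(Year 1) = 497×3 + 5233×3 + 144×20 = 1491 + 15699 + 2880 = 20070
link = 17074/20070 = 0.850722
Link Year 2→Year 3:
ΣP(Year 3)Q(Year 2) = 656×3 + 4390×3 + 152×23 = 1968 + 13170 + 3496 = 18634
ΣP(Year 2)Q(Year 2) = 566×3 + 4312×3 + 122×23 = 1698 + 12936 + 2806 = 17440
link = 18634/17440 = 1.068463
Link Year 3→Year 4:
ΣP(Year 4)Q(Year 3) = 819×4 + 4816×3 + 135×24 = 3276 + 14448 + 3240 = 20964
ΣP(Year 3)Q(Year 3) = 656×4 + 4390×3 + 152×24 = 2624 + 13170 + 3648 = 19442
link = 20964/19442 = 1.078284
Chained index = 100 × 0.850722 × 1.068463 × 1.078284 = 98.0123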